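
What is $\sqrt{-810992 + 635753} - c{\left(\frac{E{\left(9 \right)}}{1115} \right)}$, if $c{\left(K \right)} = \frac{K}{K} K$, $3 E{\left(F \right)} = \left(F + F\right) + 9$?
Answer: $- \frac{9}{1115} + 3 i \sqrt{19471} \approx -0.0080718 + 418.62 i$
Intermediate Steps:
$E{\left(F \right)} = 3 + \frac{2 F}{3}$ ($E{\left(F \right)} = \frac{\left(F + F\right) + 9}{3} = \frac{2 F + 9}{3} = \frac{9 + 2 F}{3} = 3 + \frac{2 F}{3}$)
$c{\left(K \right)} = K$ ($c{\left(K \right)} = 1 K = K$)
$\sqrt{-810992 + 635753} - c{\left(\frac{E{\left(9 \right)}}{1115} \right)} = \sqrt{-810992 + 635753} - \frac{3 + \frac{2}{3} \cdot 9}{1115} = \sqrt{-175239} - \left(3 + 6\right) \frac{1}{1115} = 3 i \sqrt{19471} - 9 \cdot \frac{1}{1115} = 3 i \sqrt{19471} - \frac{9}{1115} = - \frac{9}{1115} + 3 i \sqrt{19471}$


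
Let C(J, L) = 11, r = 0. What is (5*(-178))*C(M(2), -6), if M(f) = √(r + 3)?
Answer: -9790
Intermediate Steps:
M(f) = √3 (M(f) = √(0 + 3) = √3)
(5*(-178))*C(M(2), -6) = (5*(-178))*11 = -890*11 = -9790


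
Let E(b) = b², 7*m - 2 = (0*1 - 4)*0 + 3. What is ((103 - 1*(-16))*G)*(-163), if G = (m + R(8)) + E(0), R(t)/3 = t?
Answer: -479383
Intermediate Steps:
R(t) = 3*t
m = 5/7 (m = 2/7 + ((0*1 - 4)*0 + 3)/7 = 2/7 + ((0 - 4)*0 + 3)/7 = 2/7 + (-4*0 + 3)/7 = 2/7 + (0 + 3)/7 = 2/7 + (⅐)*3 = 2/7 + 3/7 = 5/7 ≈ 0.71429)
G = 173/7 (G = (5/7 + 3*8) + 0² = (5/7 + 24) + 0 = 173/7 + 0 = 173/7 ≈ 24.714)
((103 - 1*(-16))*G)*(-163) = ((103 - 1*(-16))*(173/7))*(-163) = ((103 + 16)*(173/7))*(-163) = (119*(173/7))*(-163) = 2941*(-163) = -479383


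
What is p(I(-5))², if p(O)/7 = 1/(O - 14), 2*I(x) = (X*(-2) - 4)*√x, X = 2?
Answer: 49/(4*(7 + 2*I*√5)²) ≈ 0.074617 - 0.16109*I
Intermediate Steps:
I(x) = -4*√x (I(x) = ((2*(-2) - 4)*√x)/2 = ((-4 - 4)*√x)/2 = (-8*√x)/2 = -4*√x)
p(O) = 7/(-14 + O) (p(O) = 7/(O - 14) = 7/(-14 + O))
p(I(-5))² = (7/(-14 - 4*I*√5))² = 49/(-14 - 4*I*√5)²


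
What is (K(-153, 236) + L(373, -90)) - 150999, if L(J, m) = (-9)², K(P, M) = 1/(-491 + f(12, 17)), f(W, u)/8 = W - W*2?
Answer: -88588867/587 ≈ -1.5092e+5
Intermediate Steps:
f(W, u) = -8*W (f(W, u) = 8*(W - W*2) = 8*(W - 2*W) = 8*(-W) = -8*W)
K(P, M) = -1/587 (K(P, M) = 1/(-491 - 8*12) = 1/(-491 - 96) = 1/(-587) = -1/587)
L(J, m) = 81
(K(-153, 236) + L(373, -90)) - 150999 = (-1/587 + 81) - 150999 = 47546/587 - 150999 = -88588867/587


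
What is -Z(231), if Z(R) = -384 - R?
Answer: 615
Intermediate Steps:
-Z(231) = -(-384 - 1*231) = -(-384 - 231) = -1*(-615) = 615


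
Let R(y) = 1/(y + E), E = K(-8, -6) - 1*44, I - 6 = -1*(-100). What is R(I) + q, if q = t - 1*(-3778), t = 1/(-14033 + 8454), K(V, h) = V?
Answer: 1138188473/301266 ≈ 3778.0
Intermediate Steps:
I = 106 (I = 6 - 1*(-100) = 6 + 100 = 106)
E = -52 (E = -8 - 1*44 = -8 - 44 = -52)
R(y) = 1/(-52 + y) (R(y) = 1/(y - 52) = 1/(-52 + y))
t = -1/5579 (t = 1/(-5579) = -1/5579 ≈ -0.00017924)
q = 21077461/5579 (q = -1/5579 - 1*(-3778) = -1/5579 + 3778 = 21077461/5579 ≈ 3778.0)
R(I) + q = 1/(-52 + 106) + 21077461/5579 = 1/54 + 21077461/5579 = 1138188473/301266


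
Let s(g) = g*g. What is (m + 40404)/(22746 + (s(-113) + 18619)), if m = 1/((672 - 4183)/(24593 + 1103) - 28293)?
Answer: 14687266895830/19678262222413 ≈ 0.74637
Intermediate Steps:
s(g) = g**2
m = -25696/727020439 (m = 1/(-3511/25696 - 28293) = 1/(-727020439/25696) = -25696/727020439 ≈ -3.5344e-5)
(m + 40404)/(22746 + (s(-113) + 18619)) = (-25696/727020439 + 40404)/(22746 + ((-113)**2 + 18619)) = 29374533791660/(727020439*(22746 + (12769 + 18619))) = 29374533791660/(727020439*(22746 + 31388)) = (29374533791660/727020439)/54134 = (29374533791660/727020439)*(1/54134) = 14687266895830/19678262222413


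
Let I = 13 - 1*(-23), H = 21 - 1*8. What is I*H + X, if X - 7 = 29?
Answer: 504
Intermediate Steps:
X = 36 (X = 7 + 29 = 36)
H = 13 (H = 21 - 8 = 13)
I = 36 (I = 13 + 23 = 36)
I*H + X = 36*13 + 36 = 468 + 36 = 504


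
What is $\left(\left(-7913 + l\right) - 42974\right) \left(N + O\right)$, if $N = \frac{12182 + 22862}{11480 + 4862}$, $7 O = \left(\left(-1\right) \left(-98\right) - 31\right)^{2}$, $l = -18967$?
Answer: $- \frac{2570785978142}{57197} \approx -4.4946 \cdot 10^{7}$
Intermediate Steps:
$O = \frac{4489}{7}$ ($O = \frac{\left(\left(-1\right) \left(-98\right) - 31\right)^{2}}{7} = \frac{\left(98 - 31\right)^{2}}{7} = \frac{67^{2}}{7} = \frac{1}{7} \cdot 4489 = \frac{4489}{7} \approx 641.29$)
$N = \frac{17522}{8171}$ ($N = \frac{35044}{16342} = 35044 \cdot \frac{1}{16342} = \frac{17522}{8171} \approx 2.1444$)
$\left(\left(-7913 + l\right) - 42974\right) \left(N + O\right) = \left(\left(-7913 - 18967\right) - 42974\right) \left(\frac{17522}{8171} + \frac{4489}{7}\right) = \left(-26880 - 42974\right) \frac{36802273}{57197} = \left(-69854\right) \frac{36802273}{57197} = - \frac{2570785978142}{57197}$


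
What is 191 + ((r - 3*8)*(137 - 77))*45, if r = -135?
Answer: -429109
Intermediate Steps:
191 + ((r - 3*8)*(137 - 77))*45 = 191 + ((-135 - 3*8)*(137 - 77))*45 = 191 + ((-135 - 24)*60)*45 = 191 - 159*60*45 = 191 - 9540*45 = 191 - 429300 = -429109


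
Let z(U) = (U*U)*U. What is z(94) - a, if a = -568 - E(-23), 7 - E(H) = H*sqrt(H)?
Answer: 831159 + 23*I*sqrt(23) ≈ 8.3116e+5 + 110.3*I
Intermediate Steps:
z(U) = U**3 (z(U) = U**2*U = U**3)
E(H) = 7 - H**(3/2) (E(H) = 7 - H*sqrt(H) = 7 - H**(3/2))
a = -575 - 23*I*sqrt(23) (a = -568 - (7 - (-23)**(3/2)) = -568 - (7 - (-23)*I*sqrt(23)) = -568 - (7 + 23*I*sqrt(23)) = -568 + (-7 - 23*I*sqrt(23)) = -575 - 23*I*sqrt(23) ≈ -575.0 - 110.3*I)
z(94) - a = 94**3 - (-575 - 23*I*sqrt(23)) = 830584 + (575 + 23*I*sqrt(23)) = 831159 + 23*I*sqrt(23)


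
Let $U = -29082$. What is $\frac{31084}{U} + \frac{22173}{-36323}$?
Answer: $- \frac{886949659}{528172743} \approx -1.6793$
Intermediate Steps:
$\frac{31084}{U} + \frac{22173}{-36323} = \frac{31084}{-29082} + \frac{22173}{-36323} = 31084 \left(- \frac{1}{29082}\right) + 22173 \left(- \frac{1}{36323}\right) = - \frac{15542}{14541} - \frac{22173}{36323} = - \frac{886949659}{528172743}$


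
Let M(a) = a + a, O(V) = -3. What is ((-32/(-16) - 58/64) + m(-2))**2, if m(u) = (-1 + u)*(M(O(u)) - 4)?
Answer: 990025/1024 ≈ 966.82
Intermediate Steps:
M(a) = 2*a
m(u) = 10 - 10*u (m(u) = (-1 + u)*(2*(-3) - 4) = (-1 + u)*(-6 - 4) = (-1 + u)*(-10) = 10 - 10*u)
((-32/(-16) - 58/64) + m(-2))**2 = ((-32/(-16) - 58/64) + (10 - 10*(-2)))**2 = ((-32*(-1/16) - 58*1/64) + (10 + 20))**2 = ((2 - 29/32) + 30)**2 = (35/32 + 30)**2 = (995/32)**2 = 990025/1024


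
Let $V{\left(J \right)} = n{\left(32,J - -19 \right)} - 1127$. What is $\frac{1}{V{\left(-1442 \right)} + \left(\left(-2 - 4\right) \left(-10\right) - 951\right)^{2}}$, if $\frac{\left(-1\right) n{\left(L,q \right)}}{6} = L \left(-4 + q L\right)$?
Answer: $\frac{1}{9536434} \approx 1.0486 \cdot 10^{-7}$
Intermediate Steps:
$n{\left(L,q \right)} = - 6 L \left(-4 + L q\right)$ ($n{\left(L,q \right)} = - 6 L \left(-4 + q L\right) = - 6 L \left(-4 + L q\right)$)
$V{\left(J \right)} = -117095 - 6144 J$ ($V{\left(J \right)} = 6 \cdot 32 \left(4 - 32 \left(J - -19\right)\right) - 1127 = 6 \cdot 32 \left(4 - 32 \left(J + 19\right)\right) - 1127 = 6 \cdot 32 \left(4 - 32 \left(19 + J\right)\right) - 1127 = 6 \cdot 32 \left(4 - \left(608 + 32 J\right)\right) - 1127 = 6 \cdot 32 \left(-604 - 32 J\right) - 1127 = \left(-115968 - 6144 J\right) - 1127 = -117095 - 6144 J$)
$\frac{1}{V{\left(-1442 \right)} + \left(\left(-2 - 4\right) \left(-10\right) - 951\right)^{2}} = \frac{1}{\left(-117095 - -8859648\right) + \left(\left(-2 - 4\right) \left(-10\right) - 951\right)^{2}} = \frac{1}{\left(-117095 + 8859648\right) + \left(\left(-6\right) \left(-10\right) - 951\right)^{2}} = \frac{1}{8742553 + \left(60 - 951\right)^{2}} = \frac{1}{8742553 + \left(-891\right)^{2}} = \frac{1}{8742553 + 793881} = \frac{1}{9536434}$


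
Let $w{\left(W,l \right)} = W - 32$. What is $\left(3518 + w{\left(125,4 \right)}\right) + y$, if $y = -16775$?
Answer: $-13164$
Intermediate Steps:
$w{\left(W,l \right)} = -32 + W$ ($w{\left(W,l \right)} = W - 32 = -32 + W$)
$\left(3518 + w{\left(125,4 \right)}\right) + y = \left(3518 + \left(-32 + 125\right)\right) - 16775 = \left(3518 + 93\right) - 16775 = 3611 - 16775 = -13164$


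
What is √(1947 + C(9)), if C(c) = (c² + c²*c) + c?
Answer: √2766 ≈ 52.593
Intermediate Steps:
C(c) = c + c² + c³ (C(c) = (c² + c³) + c = c + c² + c³)
√(1947 + C(9)) = √(1947 + 9*(1 + 9 + 9²)) = √(1947 + 9*(1 + 9 + 81)) = √(1947 + 9*91) = √(1947 + 819) = √2766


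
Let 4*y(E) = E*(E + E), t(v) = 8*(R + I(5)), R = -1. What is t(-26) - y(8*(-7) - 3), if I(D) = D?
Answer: -3417/2 ≈ -1708.5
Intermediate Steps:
t(v) = 32 (t(v) = 8*(-1 + 5) = 8*4 = 32)
y(E) = E²/2 (y(E) = (E*(E + E))/4 = (E*(2*E))/4 = (2*E²)/4 = E²/2)
t(-26) - y(8*(-7) - 3) = 32 - (8*(-7) - 3)²/2 = 32 - (-56 - 3)²/2 = 32 - (-59)²/2 = 32 - 3481/2 = -3417/2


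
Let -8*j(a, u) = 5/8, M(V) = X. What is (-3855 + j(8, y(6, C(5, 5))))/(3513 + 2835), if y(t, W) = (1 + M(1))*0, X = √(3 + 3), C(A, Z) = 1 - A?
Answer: -246725/406272 ≈ -0.60729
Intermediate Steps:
X = √6 ≈ 2.4495
M(V) = √6
y(t, W) = 0 (y(t, W) = (1 + √6)*0 = 0)
j(a, u) = -5/64 (j(a, u) = -5/(8*8) = -⅛*5/8 = -5/64)
(-3855 + j(8, y(6, C(5, 5))))/(3513 + 2835) = (-3855 - 5/64)/(3513 + 2835) = -246725/64/6348 = -246725/64*1/6348 = -246725/406272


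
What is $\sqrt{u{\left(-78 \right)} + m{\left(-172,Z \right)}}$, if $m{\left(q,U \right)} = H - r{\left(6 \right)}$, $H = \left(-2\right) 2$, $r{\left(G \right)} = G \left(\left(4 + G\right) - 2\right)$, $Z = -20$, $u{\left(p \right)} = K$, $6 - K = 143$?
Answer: $3 i \sqrt{21} \approx 13.748 i$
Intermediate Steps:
$K = -137$ ($K = 6 - 143 = -137$)
$u{\left(p \right)} = -137$
$r{\left(G \right)} = G \left(2 + G\right)$
$H = -4$
$m{\left(q,U \right)} = -52$ ($m{\left(q,U \right)} = -4 - 6 \left(2 + 6\right) = -4 - 6 \cdot 8 = -4 - 48 = -52$)
$\sqrt{u{\left(-78 \right)} + m{\left(-172,Z \right)}} = \sqrt{-137 - 52} = \sqrt{-189} = 3 i \sqrt{21}$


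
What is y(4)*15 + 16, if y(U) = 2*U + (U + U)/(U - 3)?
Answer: 256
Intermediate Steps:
y(U) = 2*U + 2*U/(-3 + U) (y(U) = 2*U + (2*U)/(-3 + U) = 2*U + 2*U/(-3 + U))
y(4)*15 + 16 = (2*4*(-2 + 4)/(-3 + 4))*15 + 16 = (2*4*2/1)*15 + 16 = (2*4*1*2)*15 + 16 = 16*15 + 16 = 240 + 16 = 256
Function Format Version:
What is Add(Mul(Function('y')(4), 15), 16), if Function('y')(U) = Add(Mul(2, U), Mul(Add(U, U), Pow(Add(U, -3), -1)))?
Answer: 256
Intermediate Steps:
Function('y')(U) = Add(Mul(2, U), Mul(2, U, Pow(Add(-3, U), -1))) (Function('y')(U) = Add(Mul(2, U), Mul(Mul(2, U), Pow(Add(-3, U), -1))) = Add(Mul(2, U), Mul(2, U, Pow(Add(-3, U), -1))))
Add(Mul(Function('y')(4), 15), 16) = Add(Mul(Mul(2, 4, Pow(Add(-3, 4), -1), Add(-2, 4)), 15), 16) = Add(Mul(Mul(2, 4, Pow(1, -1), 2), 15), 16) = Add(Mul(Mul(2, 4, 1, 2), 15), 16) = Add(Mul(16, 15), 16) = Add(240, 16) = 256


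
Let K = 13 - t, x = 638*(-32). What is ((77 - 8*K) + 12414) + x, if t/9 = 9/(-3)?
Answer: -8245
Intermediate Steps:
t = -27 (t = 9*(9/(-3)) = 9*(9*(-1/3)) = 9*(-3) = -27)
x = -20416
K = 40 (K = 13 - 1*(-27) = 13 + 27 = 40)
((77 - 8*K) + 12414) + x = ((77 - 8*40) + 12414) - 20416 = ((77 - 320) + 12414) - 20416 = (-243 + 12414) - 20416 = 12171 - 20416 = -8245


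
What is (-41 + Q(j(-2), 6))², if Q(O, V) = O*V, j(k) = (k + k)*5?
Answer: 25921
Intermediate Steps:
j(k) = 10*k (j(k) = (2*k)*5 = 10*k)
(-41 + Q(j(-2), 6))² = (-41 + (10*(-2))*6)² = (-41 - 20*6)² = (-41 - 120)² = (-161)² = 25921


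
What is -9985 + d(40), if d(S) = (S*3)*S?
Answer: -5185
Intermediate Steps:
d(S) = 3*S**2 (d(S) = (3*S)*S = 3*S**2)
-9985 + d(40) = -9985 + 3*40**2 = -9985 + 3*1600 = -9985 + 4800 = -5185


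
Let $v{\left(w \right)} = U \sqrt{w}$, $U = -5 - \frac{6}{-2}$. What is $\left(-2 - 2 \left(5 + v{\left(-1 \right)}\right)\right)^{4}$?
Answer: $7168 - 24576 i \approx 7168.0 - 24576.0 i$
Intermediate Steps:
$U = -2$ ($U = -5 - 6 \left(- \frac{1}{2}\right) = -5 - -3 = -5 + 3 = -2$)
$v{\left(w \right)} = - 2 \sqrt{w}$
$\left(-2 - 2 \left(5 + v{\left(-1 \right)}\right)\right)^{4} = \left(-2 - 2 \left(5 - 2 \sqrt{-1}\right)\right)^{4} = \left(-2 - 2 \left(5 - 2 i\right)\right)^{4} = \left(-2 - \left(10 - 4 i\right)\right)^{4} = \left(-12 + 4 i\right)^{4}$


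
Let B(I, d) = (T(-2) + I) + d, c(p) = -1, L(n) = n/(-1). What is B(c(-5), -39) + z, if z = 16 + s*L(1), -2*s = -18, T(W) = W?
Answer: -35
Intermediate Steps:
L(n) = -n (L(n) = n*(-1) = -n)
s = 9 (s = -½*(-18) = 9)
B(I, d) = -2 + I + d (B(I, d) = (-2 + I) + d = -2 + I + d)
z = 7 (z = 16 + 9*(-1*1) = 16 + 9*(-1) = 16 - 9 = 7)
B(c(-5), -39) + z = (-2 - 1 - 39) + 7 = -42 + 7 = -35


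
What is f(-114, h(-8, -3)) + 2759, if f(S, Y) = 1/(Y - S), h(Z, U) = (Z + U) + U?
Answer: 275901/100 ≈ 2759.0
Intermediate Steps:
h(Z, U) = Z + 2*U (h(Z, U) = (U + Z) + U = Z + 2*U)
f(-114, h(-8, -3)) + 2759 = -1/(-114 - (-8 + 2*(-3))) + 2759 = -1/(-114 - (-8 - 6)) + 2759 = -1/(-114 - 1*(-14)) + 2759 = -1/(-114 + 14) + 2759 = -1/(-100) + 2759 = -1*(-1/100) + 2759 = 1/100 + 2759 = 275901/100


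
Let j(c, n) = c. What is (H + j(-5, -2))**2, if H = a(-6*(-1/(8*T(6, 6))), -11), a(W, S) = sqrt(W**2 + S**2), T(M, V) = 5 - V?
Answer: (20 - sqrt(1945))**2/16 ≈ 36.307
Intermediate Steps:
a(W, S) = sqrt(S**2 + W**2)
H = sqrt(1945)/4 (H = sqrt((-11)**2 + (-6*(-1/(8*(5 - 1*6))))**2) = sqrt(121 + (-6*(-1/(8*(5 - 6))))**2) = sqrt(121 + (-6/((4*(-1))*(-2)))**2) = sqrt(121 + (-6/((-4*(-2))))**2) = sqrt(121 + (-6/8)**2) = sqrt(121 + (-6*1/8)**2) = sqrt(121 + (-3/4)**2) = sqrt(121 + 9/16) = sqrt(1945/16) = sqrt(1945)/4 ≈ 11.026)
(H + j(-5, -2))**2 = (sqrt(1945)/4 - 5)**2 = (-5 + sqrt(1945)/4)**2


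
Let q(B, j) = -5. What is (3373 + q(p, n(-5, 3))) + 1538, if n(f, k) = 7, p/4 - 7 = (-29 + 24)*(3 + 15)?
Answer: 4906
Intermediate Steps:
p = -332 (p = 28 + 4*((-29 + 24)*(3 + 15)) = 28 + 4*(-5*18) = 28 + 4*(-90) = 28 - 360 = -332)
(3373 + q(p, n(-5, 3))) + 1538 = (3373 - 5) + 1538 = 3368 + 1538 = 4906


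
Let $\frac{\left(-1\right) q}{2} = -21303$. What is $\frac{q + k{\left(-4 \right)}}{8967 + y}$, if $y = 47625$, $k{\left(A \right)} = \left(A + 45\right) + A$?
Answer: $\frac{42643}{56592} \approx 0.75352$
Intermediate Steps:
$k{\left(A \right)} = 45 + 2 A$ ($k{\left(A \right)} = \left(45 + A\right) + A = 45 + 2 A$)
$q = 42606$ ($q = \left(-2\right) \left(-21303\right) = 42606$)
$\frac{q + k{\left(-4 \right)}}{8967 + y} = \frac{42606 + \left(45 + 2 \left(-4\right)\right)}{8967 + 47625} = \frac{42606 + \left(45 - 8\right)}{56592} = \left(42606 + 37\right) \frac{1}{56592} = 42643 \cdot \frac{1}{56592} = \frac{42643}{56592}$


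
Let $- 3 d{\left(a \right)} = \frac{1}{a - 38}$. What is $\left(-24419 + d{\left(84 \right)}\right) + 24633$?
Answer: $\frac{29531}{138} \approx 213.99$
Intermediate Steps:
$d{\left(a \right)} = - \frac{1}{3 \left(-38 + a\right)}$ ($d{\left(a \right)} = - \frac{1}{3 \left(a - 38\right)} = - \frac{1}{3 \left(-38 + a\right)}$)
$\left(-24419 + d{\left(84 \right)}\right) + 24633 = \left(-24419 - \frac{1}{-114 + 3 \cdot 84}\right) + 24633 = \left(-24419 - \frac{1}{-114 + 252}\right) + 24633 = \left(-24419 - \frac{1}{138}\right) + 24633 = - \frac{3369823}{138} + 24633 = \frac{29531}{138}$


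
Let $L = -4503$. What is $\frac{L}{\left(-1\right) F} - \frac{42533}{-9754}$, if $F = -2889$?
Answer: $\frac{26318525}{9393102} \approx 2.8019$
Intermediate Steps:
$\frac{L}{\left(-1\right) F} - \frac{42533}{-9754} = - \frac{4503}{\left(-1\right) \left(-2889\right)} - \frac{42533}{-9754} = - \frac{4503}{2889} - - \frac{42533}{9754} = \left(-4503\right) \frac{1}{2889} + \frac{42533}{9754} = - \frac{1501}{963} + \frac{42533}{9754} = \frac{26318525}{9393102}$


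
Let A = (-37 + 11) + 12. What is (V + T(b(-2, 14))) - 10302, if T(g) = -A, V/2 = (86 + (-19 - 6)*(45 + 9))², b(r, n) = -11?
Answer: 3185104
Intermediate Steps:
A = -14 (A = -26 + 12 = -14)
V = 3195392 (V = 2*(86 + (-19 - 6)*(45 + 9))² = 2*(86 - 25*54)² = 2*(86 - 1350)² = 2*(-1264)² = 2*1597696 = 3195392)
T(g) = 14 (T(g) = -1*(-14) = 14)
(V + T(b(-2, 14))) - 10302 = (3195392 + 14) - 10302 = 3195406 - 10302 = 3185104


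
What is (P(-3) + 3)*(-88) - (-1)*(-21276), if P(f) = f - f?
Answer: -21540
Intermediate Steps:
P(f) = 0
(P(-3) + 3)*(-88) - (-1)*(-21276) = (0 + 3)*(-88) - (-1)*(-21276) = 3*(-88) - 1*21276 = -264 - 21276 = -21540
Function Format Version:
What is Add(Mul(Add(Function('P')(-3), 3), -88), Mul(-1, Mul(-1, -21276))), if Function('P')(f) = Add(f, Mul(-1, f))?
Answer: -21540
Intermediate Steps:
Function('P')(f) = 0
Add(Mul(Add(Function('P')(-3), 3), -88), Mul(-1, Mul(-1, -21276))) = Add(Mul(Add(0, 3), -88), Mul(-1, Mul(-1, -21276))) = Add(Mul(3, -88), Mul(-1, 21276)) = Add(-264, -21276) = -21540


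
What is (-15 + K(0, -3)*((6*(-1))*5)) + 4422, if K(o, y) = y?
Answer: 4497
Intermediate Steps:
(-15 + K(0, -3)*((6*(-1))*5)) + 4422 = (-15 - 3*6*(-1)*5) + 4422 = (-15 - (-18)*5) + 4422 = (-15 - 3*(-30)) + 4422 = (-15 + 90) + 4422 = 75 + 4422 = 4497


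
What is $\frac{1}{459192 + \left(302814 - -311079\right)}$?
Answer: $\frac{1}{1073085} \approx 9.3189 \cdot 10^{-7}$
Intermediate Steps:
$\frac{1}{459192 + \left(302814 - -311079\right)} = \frac{1}{459192 + \left(302814 + 311079\right)} = \frac{1}{459192 + 613893} = \frac{1}{1073085}$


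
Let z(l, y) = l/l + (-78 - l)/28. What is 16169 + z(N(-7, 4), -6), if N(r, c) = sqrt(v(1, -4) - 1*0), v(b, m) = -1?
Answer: 226341/14 - I/28 ≈ 16167.0 - 0.035714*I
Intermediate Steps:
N(r, c) = I (N(r, c) = sqrt(-1 - 1*0) = sqrt(-1 + 0) = sqrt(-1) = I)
z(l, y) = -25/14 - l/28 (z(l, y) = 1 + (-78 - l)*(1/28) = 1 + (-39/14 - l/28) = -25/14 - l/28)
16169 + z(N(-7, 4), -6) = 16169 + (-25/14 - I/28) = 226341/14 - I/28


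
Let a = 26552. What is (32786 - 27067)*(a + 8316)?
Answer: 199410092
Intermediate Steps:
(32786 - 27067)*(a + 8316) = (32786 - 27067)*(26552 + 8316) = 5719*34868 = 199410092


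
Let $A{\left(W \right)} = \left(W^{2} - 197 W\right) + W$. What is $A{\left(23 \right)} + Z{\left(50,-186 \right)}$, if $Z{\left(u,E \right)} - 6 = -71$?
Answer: $-4044$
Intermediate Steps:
$Z{\left(u,E \right)} = -65$ ($Z{\left(u,E \right)} = 6 - 71 = -65$)
$A{\left(W \right)} = W^{2} - 196 W$
$A{\left(23 \right)} + Z{\left(50,-186 \right)} = 23 \left(-196 + 23\right) - 65 = 23 \left(-173\right) - 65 = -3979 - 65 = -4044$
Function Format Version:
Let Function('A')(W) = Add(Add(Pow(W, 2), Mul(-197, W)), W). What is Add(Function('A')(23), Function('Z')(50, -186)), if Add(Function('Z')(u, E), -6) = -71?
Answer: -4044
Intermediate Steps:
Function('Z')(u, E) = -65 (Function('Z')(u, E) = Add(6, -71) = -65)
Function('A')(W) = Add(Pow(W, 2), Mul(-196, W))
Add(Function('A')(23), Function('Z')(50, -186)) = Add(Mul(23, Add(-196, 23)), -65) = Add(Mul(23, -173), -65) = Add(-3979, -65) = -4044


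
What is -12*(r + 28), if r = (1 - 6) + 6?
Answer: -348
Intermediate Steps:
r = 1 (r = -5 + 6 = 1)
-12*(r + 28) = -12*(1 + 28) = -12*29 = -348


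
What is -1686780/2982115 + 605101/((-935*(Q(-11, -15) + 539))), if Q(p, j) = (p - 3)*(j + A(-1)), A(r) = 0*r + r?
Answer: -85938230129/60784450045 ≈ -1.4138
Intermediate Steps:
A(r) = r (A(r) = 0 + r = r)
Q(p, j) = (-1 + j)*(-3 + p) (Q(p, j) = (p - 3)*(j - 1) = (-3 + p)*(-1 + j) = (-1 + j)*(-3 + p))
-1686780/2982115 + 605101/((-935*(Q(-11, -15) + 539))) = -1686780/2982115 + 605101/((-935*((3 - 1*(-11) - 3*(-15) - 15*(-11)) + 539))) = -1686780*1/2982115 + 605101/((-935*((3 + 11 + 45 + 165) + 539))) = -337356/596423 + 605101/((-935*(224 + 539))) = -337356/596423 + 605101/((-935*763)) = -337356/596423 + 605101/(-713405) = -337356/596423 + 605101*(-1/713405) = -337356/596423 - 86443/101915 = -85938230129/60784450045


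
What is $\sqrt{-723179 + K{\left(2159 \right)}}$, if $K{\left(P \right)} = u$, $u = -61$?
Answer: $42 i \sqrt{410} \approx 850.44 i$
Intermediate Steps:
$K{\left(P \right)} = -61$
$\sqrt{-723179 + K{\left(2159 \right)}} = \sqrt{-723179 - 61} = \sqrt{-723240} = 42 i \sqrt{410}$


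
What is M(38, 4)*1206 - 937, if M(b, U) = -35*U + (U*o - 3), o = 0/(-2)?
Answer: -173395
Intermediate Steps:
o = 0 (o = 0*(-1/2) = 0)
M(b, U) = -3 - 35*U (M(b, U) = -35*U + (U*0 - 3) = -35*U + (0 - 3) = -35*U - 3 = -3 - 35*U)
M(38, 4)*1206 - 937 = (-3 - 35*4)*1206 - 937 = (-3 - 140)*1206 - 937 = -143*1206 - 937 = -172458 - 937 = -173395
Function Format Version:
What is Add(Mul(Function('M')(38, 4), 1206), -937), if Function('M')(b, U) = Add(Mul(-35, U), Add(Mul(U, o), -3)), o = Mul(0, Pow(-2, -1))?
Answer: -173395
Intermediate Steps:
o = 0 (o = Mul(0, Rational(-1, 2)) = 0)
Function('M')(b, U) = Add(-3, Mul(-35, U)) (Function('M')(b, U) = Add(Mul(-35, U), Add(Mul(U, 0), -3)) = Add(Mul(-35, U), Add(0, -3)) = Add(Mul(-35, U), -3) = Add(-3, Mul(-35, U)))
Add(Mul(Function('M')(38, 4), 1206), -937) = Add(Mul(Add(-3, Mul(-35, 4)), 1206), -937) = Add(Mul(Add(-3, -140), 1206), -937) = Add(Mul(-143, 1206), -937) = Add(-172458, -937) = -173395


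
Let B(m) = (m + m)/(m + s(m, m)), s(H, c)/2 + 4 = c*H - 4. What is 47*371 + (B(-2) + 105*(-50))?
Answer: 60937/5 ≈ 12187.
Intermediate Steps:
s(H, c) = -16 + 2*H*c (s(H, c) = -8 + 2*(c*H - 4) = -8 + 2*(H*c - 4) = -8 + 2*(-4 + H*c) = -8 + (-8 + 2*H*c) = -16 + 2*H*c)
B(m) = 2*m/(-16 + m + 2*m²) (B(m) = (m + m)/(m + (-16 + 2*m*m)) = (2*m)/(m + (-16 + 2*m²)) = (2*m)/(-16 + m + 2*m²) = 2*m/(-16 + m + 2*m²))
47*371 + (B(-2) + 105*(-50)) = 47*371 + (2*(-2)/(-16 - 2 + 2*(-2)²) + 105*(-50)) = 17437 + (2*(-2)/(-16 - 2 + 2*4) - 5250) = 17437 + (2*(-2)/(-16 - 2 + 8) - 5250) = 17437 + (2*(-2)/(-10) - 5250) = 17437 + (2*(-2)*(-⅒) - 5250) = 17437 + (⅖ - 5250) = 17437 - 26248/5 = 60937/5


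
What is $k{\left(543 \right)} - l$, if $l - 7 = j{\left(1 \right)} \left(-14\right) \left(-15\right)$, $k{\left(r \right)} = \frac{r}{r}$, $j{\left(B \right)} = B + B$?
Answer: $-426$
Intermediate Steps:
$j{\left(B \right)} = 2 B$
$k{\left(r \right)} = 1$
$l = 427$ ($l = 7 + 2 \cdot 1 \left(-14\right) \left(-15\right) = 7 + 2 \left(-14\right) \left(-15\right) = 7 - -420 = 7 + 420 = 427$)
$k{\left(543 \right)} - l = 1 - 427 = -426$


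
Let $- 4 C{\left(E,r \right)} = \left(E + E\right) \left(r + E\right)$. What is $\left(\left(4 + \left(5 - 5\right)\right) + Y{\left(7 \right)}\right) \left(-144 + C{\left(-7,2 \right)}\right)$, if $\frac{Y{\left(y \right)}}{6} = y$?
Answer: $-7429$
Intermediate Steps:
$Y{\left(y \right)} = 6 y$
$C{\left(E,r \right)} = - \frac{E \left(E + r\right)}{2}$ ($C{\left(E,r \right)} = - \frac{\left(E + E\right) \left(r + E\right)}{4} = - \frac{2 E \left(E + r\right)}{4} = - \frac{E \left(E + r\right)}{2}$)
$\left(\left(4 + \left(5 - 5\right)\right) + Y{\left(7 \right)}\right) \left(-144 + C{\left(-7,2 \right)}\right) = \left(\left(4 + \left(5 - 5\right)\right) + 6 \cdot 7\right) \left(-144 - - \frac{7 \left(-7 + 2\right)}{2}\right) = \left(\left(4 + 0\right) + 42\right) \left(-144 - \left(- \frac{7}{2}\right) \left(-5\right)\right) = \left(4 + 42\right) \left(-144 - \frac{35}{2}\right) = 46 \left(- \frac{323}{2}\right) = -7429$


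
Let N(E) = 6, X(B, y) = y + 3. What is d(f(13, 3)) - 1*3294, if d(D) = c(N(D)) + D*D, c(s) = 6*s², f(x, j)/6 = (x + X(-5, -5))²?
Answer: 523998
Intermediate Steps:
X(B, y) = 3 + y
f(x, j) = 6*(-2 + x)² (f(x, j) = 6*(x + (3 - 5))² = 6*(x - 2)² = 6*(-2 + x)²)
d(D) = 216 + D² (d(D) = 6*6² + D*D = 6*36 + D² = 216 + D²)
d(f(13, 3)) - 1*3294 = (216 + (6*(-2 + 13)²)²) - 1*3294 = (216 + (6*11²)²) - 3294 = (216 + (6*121)²) - 3294 = (216 + 726²) - 3294 = (216 + 527076) - 3294 = 527292 - 3294 = 523998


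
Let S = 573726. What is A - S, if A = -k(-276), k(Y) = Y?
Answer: -573450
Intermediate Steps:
A = 276 (A = -1*(-276) = 276)
A - S = 276 - 1*573726 = 276 - 573726 = -573450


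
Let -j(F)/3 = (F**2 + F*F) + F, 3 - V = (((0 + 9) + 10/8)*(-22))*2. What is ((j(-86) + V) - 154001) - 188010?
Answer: -385675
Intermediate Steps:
V = 454 (V = 3 - ((0 + 9) + 10/8)*(-22)*2 = 3 - (9 + 10*(1/8))*(-22)*2 = 3 - (9 + 5/4)*(-22)*2 = 3 - (41/4)*(-22)*2 = 3 - (-451)*2/2 = 3 - 1*(-451) = 3 + 451 = 454)
j(F) = -6*F**2 - 3*F (j(F) = -3*((F**2 + F*F) + F) = -3*((F**2 + F**2) + F) = -3*(2*F**2 + F) = -3*(F + 2*F**2) = -6*F**2 - 3*F)
((j(-86) + V) - 154001) - 188010 = ((-3*(-86)*(1 + 2*(-86)) + 454) - 154001) - 188010 = ((-3*(-86)*(1 - 172) + 454) - 154001) - 188010 = ((-3*(-86)*(-171) + 454) - 154001) - 188010 = ((-44118 + 454) - 154001) - 188010 = (-43664 - 154001) - 188010 = -197665 - 188010 = -385675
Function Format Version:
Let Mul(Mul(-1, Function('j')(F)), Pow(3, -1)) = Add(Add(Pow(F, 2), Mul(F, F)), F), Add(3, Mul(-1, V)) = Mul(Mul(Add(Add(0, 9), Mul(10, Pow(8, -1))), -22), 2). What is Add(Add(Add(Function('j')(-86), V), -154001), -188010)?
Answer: -385675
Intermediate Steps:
V = 454 (V = Add(3, Mul(-1, Mul(Mul(Add(Add(0, 9), Mul(10, Pow(8, -1))), -22), 2))) = Add(3, Mul(-1, Mul(Mul(Add(9, Mul(10, Rational(1, 8))), -22), 2))) = Add(3, Mul(-1, Mul(Mul(Add(9, Rational(5, 4)), -22), 2))) = Add(3, Mul(-1, Mul(Mul(Rational(41, 4), -22), 2))) = Add(3, Mul(-1, Mul(Rational(-451, 2), 2))) = Add(3, Mul(-1, -451)) = Add(3, 451) = 454)
Function('j')(F) = Add(Mul(-6, Pow(F, 2)), Mul(-3, F)) (Function('j')(F) = Mul(-3, Add(Add(Pow(F, 2), Mul(F, F)), F)) = Mul(-3, Add(Add(Pow(F, 2), Pow(F, 2)), F)) = Mul(-3, Add(Mul(2, Pow(F, 2)), F)) = Mul(-3, Add(F, Mul(2, Pow(F, 2)))) = Add(Mul(-6, Pow(F, 2)), Mul(-3, F)))
Add(Add(Add(Function('j')(-86), V), -154001), -188010) = Add(Add(Add(Mul(-3, -86, Add(1, Mul(2, -86))), 454), -154001), -188010) = Add(Add(Add(Mul(-3, -86, Add(1, -172)), 454), -154001), -188010) = Add(Add(Add(Mul(-3, -86, -171), 454), -154001), -188010) = Add(Add(Add(-44118, 454), -154001), -188010) = Add(Add(-43664, -154001), -188010) = Add(-197665, -188010) = -385675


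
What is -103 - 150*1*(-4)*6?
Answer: 3497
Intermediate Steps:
-103 - 150*1*(-4)*6 = -103 - (-600)*6 = -103 - 150*(-24) = -103 + 3600 = 3497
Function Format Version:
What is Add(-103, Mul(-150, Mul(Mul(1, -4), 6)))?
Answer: 3497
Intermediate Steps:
Add(-103, Mul(-150, Mul(Mul(1, -4), 6))) = Add(-103, Mul(-150, Mul(-4, 6))) = Add(-103, Mul(-150, -24)) = Add(-103, 3600) = 3497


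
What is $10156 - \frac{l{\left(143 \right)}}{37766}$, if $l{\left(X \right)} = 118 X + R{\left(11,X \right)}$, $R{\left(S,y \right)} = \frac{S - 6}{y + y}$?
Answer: $\frac{109690901887}{10801076} \approx 10156.0$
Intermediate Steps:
$R{\left(S,y \right)} = \frac{-6 + S}{2 y}$
$l{\left(X \right)} = 118 X + \frac{5}{2 X}$ ($l{\left(X \right)} = 118 X + \frac{-6 + 11}{2 X} = 118 X + \frac{1}{2} \frac{1}{X} 5 = 118 X + \frac{5}{2 X}$)
$10156 - \frac{l{\left(143 \right)}}{37766} = 10156 - \frac{118 \cdot 143 + \frac{5}{2 \cdot 143}}{37766} = 10156 - \left(16874 + \frac{5}{2} \cdot \frac{1}{143}\right) \frac{1}{37766} = 10156 - \left(16874 + \frac{5}{286}\right) \frac{1}{37766} = 10156 - \frac{4825969}{286} \cdot \frac{1}{37766} = 10156 - \frac{4825969}{10801076} = \frac{109690901887}{10801076}$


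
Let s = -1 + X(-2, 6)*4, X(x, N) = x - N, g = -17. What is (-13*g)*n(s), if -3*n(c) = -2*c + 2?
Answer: -15028/3 ≈ -5009.3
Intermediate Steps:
s = -33 (s = -1 + (-2 - 1*6)*4 = -1 + (-2 - 6)*4 = -1 - 8*4 = -1 - 32 = -33)
n(c) = -⅔ + 2*c/3 (n(c) = -(-2*c + 2)/3 = -(2 - 2*c)/3 = -⅔ + 2*c/3)
(-13*g)*n(s) = (-13*(-17))*(-⅔ + (⅔)*(-33)) = 221*(-⅔ - 22) = 221*(-68/3) = -15028/3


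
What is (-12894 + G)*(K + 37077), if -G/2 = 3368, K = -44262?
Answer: 141041550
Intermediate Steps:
G = -6736 (G = -2*3368 = -6736)
(-12894 + G)*(K + 37077) = (-12894 - 6736)*(-44262 + 37077) = -19630*(-7185) = 141041550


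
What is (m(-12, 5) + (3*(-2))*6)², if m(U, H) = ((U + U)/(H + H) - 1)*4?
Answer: 61504/25 ≈ 2460.2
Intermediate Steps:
m(U, H) = -4 + 4*U/H (m(U, H) = ((2*U)/((2*H)) - 1)*4 = ((2*U)*(1/(2*H)) - 1)*4 = (U/H - 1)*4 = (-1 + U/H)*4 = -4 + 4*U/H)
(m(-12, 5) + (3*(-2))*6)² = ((-4 + 4*(-12)/5) + (3*(-2))*6)² = ((-4 + 4*(-12)*(⅕)) - 6*6)² = ((-4 - 48/5) - 36)² = (-68/5 - 36)² = (-248/5)² = 61504/25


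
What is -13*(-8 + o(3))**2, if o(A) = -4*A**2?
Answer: -25168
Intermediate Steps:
-13*(-8 + o(3))**2 = -13*(-8 - 4*3**2)**2 = -13*(-8 - 4*9)**2 = -13*(-8 - 36)**2 = -13*(-44)**2 = -13*1936 = -25168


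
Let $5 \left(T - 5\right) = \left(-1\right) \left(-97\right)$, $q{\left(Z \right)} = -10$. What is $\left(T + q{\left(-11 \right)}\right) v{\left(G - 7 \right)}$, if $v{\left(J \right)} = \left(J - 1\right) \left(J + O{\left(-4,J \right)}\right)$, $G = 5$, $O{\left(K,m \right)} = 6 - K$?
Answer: $- \frac{1728}{5} \approx -345.6$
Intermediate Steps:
$v{\left(J \right)} = \left(-1 + J\right) \left(10 + J\right)$ ($v{\left(J \right)} = \left(J - 1\right) \left(J + \left(6 - -4\right)\right) = \left(-1 + J\right) \left(J + \left(6 + 4\right)\right) = \left(-1 + J\right) \left(J + 10\right) = \left(-1 + J\right) \left(10 + J\right)$)
$T = \frac{122}{5}$ ($T = 5 + \frac{\left(-1\right) \left(-97\right)}{5} = 5 + \frac{1}{5} \cdot 97 = 5 + \frac{97}{5} = \frac{122}{5} \approx 24.4$)
$\left(T + q{\left(-11 \right)}\right) v{\left(G - 7 \right)} = \left(\frac{122}{5} - 10\right) \left(-10 + \left(5 - 7\right)^{2} + 9 \left(5 - 7\right)\right) = \frac{72 \left(-10 + \left(5 - 7\right)^{2} + 9 \left(5 - 7\right)\right)}{5} = \frac{72 \left(-10 + \left(-2\right)^{2} + 9 \left(-2\right)\right)}{5} = \frac{72 \left(-10 + 4 - 18\right)}{5} = \frac{72}{5} \left(-24\right) = - \frac{1728}{5}$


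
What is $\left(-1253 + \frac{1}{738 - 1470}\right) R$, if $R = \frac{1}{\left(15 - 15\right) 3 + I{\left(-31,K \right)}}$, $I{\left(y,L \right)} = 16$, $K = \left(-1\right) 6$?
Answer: $- \frac{917197}{11712} \approx -78.313$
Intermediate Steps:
$K = -6$
$R = \frac{1}{16}$ ($R = \frac{1}{\left(15 - 15\right) 3 + 16} = \frac{1}{0 \cdot 3 + 16} = \frac{1}{0 + 16} = \frac{1}{16} \approx 0.0625$)
$\left(-1253 + \frac{1}{738 - 1470}\right) R = \left(-1253 + \frac{1}{738 - 1470}\right) \frac{1}{16} = \left(-1253 + \frac{1}{-732}\right) \frac{1}{16} = \left(-1253 - \frac{1}{732}\right) \frac{1}{16} = \left(- \frac{917197}{732}\right) \frac{1}{16} = - \frac{917197}{11712}$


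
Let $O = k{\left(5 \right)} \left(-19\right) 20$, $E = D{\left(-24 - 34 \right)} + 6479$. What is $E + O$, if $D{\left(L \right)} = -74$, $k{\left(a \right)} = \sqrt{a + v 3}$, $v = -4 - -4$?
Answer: $6405 - 380 \sqrt{5} \approx 5555.3$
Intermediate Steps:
$v = 0$ ($v = -4 + 4 = 0$)
$k{\left(a \right)} = \sqrt{a}$ ($k{\left(a \right)} = \sqrt{a + 0 \cdot 3} = \sqrt{a + 0} = \sqrt{a}$)
$E = 6405$ ($E = -74 + 6479 = 6405$)
$O = - 380 \sqrt{5}$ ($O = \sqrt{5} \left(-19\right) 20 = - 19 \sqrt{5} \cdot 20 = - 380 \sqrt{5} \approx -849.71$)
$E + O = 6405 - 380 \sqrt{5}$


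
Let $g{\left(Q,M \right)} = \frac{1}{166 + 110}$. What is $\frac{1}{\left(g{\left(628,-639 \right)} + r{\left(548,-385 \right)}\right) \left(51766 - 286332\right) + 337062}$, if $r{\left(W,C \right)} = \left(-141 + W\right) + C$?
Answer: $- \frac{138}{665745103} \approx -2.0729 \cdot 10^{-7}$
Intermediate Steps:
$g{\left(Q,M \right)} = \frac{1}{276}$
$r{\left(W,C \right)} = -141 + C + W$
$\frac{1}{\left(g{\left(628,-639 \right)} + r{\left(548,-385 \right)}\right) \left(51766 - 286332\right) + 337062} = \frac{1}{\left(\frac{1}{276} - -22\right) \left(51766 - 286332\right) + 337062} = \frac{1}{\left(\frac{1}{276} + 22\right) \left(-234566\right) + 337062} = \frac{1}{\frac{6073}{276} \left(-234566\right) + 337062} = \frac{1}{- \frac{712259659}{138} + 337062} = \frac{1}{- \frac{665745103}{138}} = - \frac{138}{665745103}$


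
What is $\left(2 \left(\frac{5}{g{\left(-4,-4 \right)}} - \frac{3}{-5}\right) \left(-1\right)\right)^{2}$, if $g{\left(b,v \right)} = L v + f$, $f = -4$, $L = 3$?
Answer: $\frac{529}{1600} \approx 0.33063$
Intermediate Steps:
$g{\left(b,v \right)} = -4 + 3 v$ ($g{\left(b,v \right)} = 3 v - 4 = -4 + 3 v$)
$\left(2 \left(\frac{5}{g{\left(-4,-4 \right)}} - \frac{3}{-5}\right) \left(-1\right)\right)^{2} = \left(2 \left(\frac{5}{-4 + 3 \left(-4\right)} - \frac{3}{-5}\right) \left(-1\right)\right)^{2} = \left(2 \left(\frac{5}{-4 - 12} - - \frac{3}{5}\right) \left(-1\right)\right)^{2} = \left(2 \left(\frac{5}{-16} + \frac{3}{5}\right) \left(-1\right)\right)^{2} = \left(2 \left(5 \left(- \frac{1}{16}\right) + \frac{3}{5}\right) \left(-1\right)\right)^{2} = \left(2 \left(- \frac{5}{16} + \frac{3}{5}\right) \left(-1\right)\right)^{2} = \left(2 \cdot \frac{23}{80} \left(-1\right)\right)^{2} = \left(\frac{23}{40} \left(-1\right)\right)^{2} = \left(- \frac{23}{40}\right)^{2} = \frac{529}{1600}$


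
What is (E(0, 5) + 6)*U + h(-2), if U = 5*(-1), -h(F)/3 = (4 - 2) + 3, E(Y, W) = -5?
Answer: -20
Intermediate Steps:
h(F) = -15 (h(F) = -3*((4 - 2) + 3) = -3*(2 + 3) = -3*5 = -15)
U = -5
(E(0, 5) + 6)*U + h(-2) = (-5 + 6)*(-5) - 15 = 1*(-5) - 15 = -5 - 15 = -20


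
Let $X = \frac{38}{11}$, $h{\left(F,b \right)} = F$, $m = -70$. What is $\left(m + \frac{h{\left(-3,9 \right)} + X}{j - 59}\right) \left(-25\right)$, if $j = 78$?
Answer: $\frac{365625}{209} \approx 1749.4$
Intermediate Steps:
$X = \frac{38}{11}$ ($X = 38 \cdot \frac{1}{11} = \frac{38}{11} \approx 3.4545$)
$\left(m + \frac{h{\left(-3,9 \right)} + X}{j - 59}\right) \left(-25\right) = \left(-70 + \frac{-3 + \frac{38}{11}}{78 - 59}\right) \left(-25\right) = \left(-70 + \frac{5}{11 \cdot 19}\right) \left(-25\right) = \left(-70 + \frac{5}{11} \cdot \frac{1}{19}\right) \left(-25\right) = \left(-70 + \frac{5}{209}\right) \left(-25\right) = \left(- \frac{14625}{209}\right) \left(-25\right) = \frac{365625}{209}$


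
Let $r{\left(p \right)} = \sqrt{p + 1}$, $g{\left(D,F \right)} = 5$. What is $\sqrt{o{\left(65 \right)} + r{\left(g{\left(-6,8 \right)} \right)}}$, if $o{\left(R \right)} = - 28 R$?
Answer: $\sqrt{-1820 + \sqrt{6}} \approx 42.633 i$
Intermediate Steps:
$r{\left(p \right)} = \sqrt{1 + p}$
$\sqrt{o{\left(65 \right)} + r{\left(g{\left(-6,8 \right)} \right)}} = \sqrt{\left(-28\right) 65 + \sqrt{1 + 5}} = \sqrt{-1820 + \sqrt{6}}$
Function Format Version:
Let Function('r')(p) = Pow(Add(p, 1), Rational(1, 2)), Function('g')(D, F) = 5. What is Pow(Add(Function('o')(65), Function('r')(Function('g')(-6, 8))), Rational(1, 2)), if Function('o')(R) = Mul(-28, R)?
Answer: Pow(Add(-1820, Pow(6, Rational(1, 2))), Rational(1, 2)) ≈ Mul(42.633, I)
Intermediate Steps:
Function('r')(p) = Pow(Add(1, p), Rational(1, 2))
Pow(Add(Function('o')(65), Function('r')(Function('g')(-6, 8))), Rational(1, 2)) = Pow(Add(Mul(-28, 65), Pow(Add(1, 5), Rational(1, 2))), Rational(1, 2)) = Pow(Add(-1820, Pow(6, Rational(1, 2))), Rational(1, 2))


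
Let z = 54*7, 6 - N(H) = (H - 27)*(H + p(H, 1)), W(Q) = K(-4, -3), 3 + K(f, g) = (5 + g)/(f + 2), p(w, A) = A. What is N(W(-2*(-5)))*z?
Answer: -32886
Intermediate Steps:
K(f, g) = -3 + (5 + g)/(2 + f) (K(f, g) = -3 + (5 + g)/(f + 2) = -3 + (5 + g)/(2 + f))
W(Q) = -4 (W(Q) = (-1 - 3 - 3*(-4))/(2 - 4) = (-1 - 3 + 12)/(-2) = -1/2*8 = -4)
N(H) = 6 - (1 + H)*(-27 + H) (N(H) = 6 - (H - 27)*(H + 1) = 6 - (-27 + H)*(1 + H) = 6 - (1 + H)*(-27 + H))
z = 378
N(W(-2*(-5)))*z = (33 - 1*(-4)**2 + 26*(-4))*378 = (33 - 1*16 - 104)*378 = (33 - 16 - 104)*378 = -87*378 = -32886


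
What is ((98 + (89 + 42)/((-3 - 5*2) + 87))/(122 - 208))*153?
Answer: -1129599/6364 ≈ -177.50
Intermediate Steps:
((98 + (89 + 42)/((-3 - 5*2) + 87))/(122 - 208))*153 = ((98 + 131/((-3 - 10) + 87))/(-86))*153 = ((98 + 131/(-13 + 87))*(-1/86))*153 = ((98 + 131/74)*(-1/86))*153 = ((7383/74)*(-1/86))*153 = -7383/6364*153 = -1129599/6364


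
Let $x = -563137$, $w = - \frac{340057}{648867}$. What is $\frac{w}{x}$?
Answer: $\frac{340057}{365401015779} \approx 9.3064 \cdot 10^{-7}$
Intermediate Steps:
$w = - \frac{340057}{648867}$ ($w = \left(-340057\right) \frac{1}{648867} = - \frac{340057}{648867} \approx -0.52408$)
$\frac{w}{x} = - \frac{340057}{648867 \left(-563137\right)} = \left(- \frac{340057}{648867}\right) \left(- \frac{1}{563137}\right) = \frac{340057}{365401015779}$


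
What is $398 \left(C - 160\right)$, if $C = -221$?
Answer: $-151638$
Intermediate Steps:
$398 \left(C - 160\right) = 398 \left(-221 - 160\right) = 398 \left(-381\right) = -151638$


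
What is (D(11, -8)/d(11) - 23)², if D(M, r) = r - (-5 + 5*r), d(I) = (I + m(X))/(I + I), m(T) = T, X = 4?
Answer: 219961/225 ≈ 977.60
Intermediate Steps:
d(I) = (4 + I)/(2*I) (d(I) = (I + 4)/(I + I) = (4 + I)/((2*I)) = (4 + I)*(1/(2*I)) = (4 + I)/(2*I))
D(M, r) = 5 - 4*r (D(M, r) = r + (5 - 5*r) = 5 - 4*r)
(D(11, -8)/d(11) - 23)² = ((5 - 4*(-8))/(((½)*(4 + 11)/11)) - 23)² = ((5 + 32)/(((½)*(1/11)*15)) - 23)² = (37/(15/22) - 23)² = (37*(22/15) - 23)² = (814/15 - 23)² = (469/15)² = 219961/225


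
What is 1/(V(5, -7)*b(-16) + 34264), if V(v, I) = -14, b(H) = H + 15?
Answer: 1/34278 ≈ 2.9173e-5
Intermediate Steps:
b(H) = 15 + H
1/(V(5, -7)*b(-16) + 34264) = 1/(-14*(15 - 16) + 34264) = 1/(-14*(-1) + 34264) = 1/(14 + 34264) = 1/34278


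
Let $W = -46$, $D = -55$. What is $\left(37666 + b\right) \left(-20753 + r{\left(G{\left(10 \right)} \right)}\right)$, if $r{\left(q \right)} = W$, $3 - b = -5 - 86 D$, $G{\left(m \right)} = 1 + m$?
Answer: $-685202256$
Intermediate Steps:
$b = -4722$ ($b = 3 - \left(-5 - -4730\right) = 3 - \left(-5 + 4730\right) = 3 - 4725 = -4722$)
$r{\left(q \right)} = -46$
$\left(37666 + b\right) \left(-20753 + r{\left(G{\left(10 \right)} \right)}\right) = \left(37666 - 4722\right) \left(-20753 - 46\right) = 32944 \left(-20799\right) = -685202256$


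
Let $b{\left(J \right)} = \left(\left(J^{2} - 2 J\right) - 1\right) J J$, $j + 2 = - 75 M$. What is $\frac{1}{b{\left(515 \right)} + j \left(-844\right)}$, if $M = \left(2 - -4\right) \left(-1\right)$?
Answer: $\frac{1}{70070475538} \approx 1.4271 \cdot 10^{-11}$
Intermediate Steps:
$M = -6$ ($M = \left(2 + 4\right) \left(-1\right) = 6 \left(-1\right) = -6$)
$j = 448$ ($j = -2 - -450 = -2 + 450 = 448$)
$b{\left(J \right)} = J^{2} \left(-1 + J^{2} - 2 J\right)$ ($b{\left(J \right)} = \left(-1 + J^{2} - 2 J\right) J J = J \left(-1 + J^{2} - 2 J\right) J = J^{2} \left(-1 + J^{2} - 2 J\right)$)
$\frac{1}{b{\left(515 \right)} + j \left(-844\right)} = \frac{1}{515^{2} \left(-1 + 515^{2} - 1030\right) + 448 \left(-844\right)} = \frac{1}{265225 \left(-1 + 265225 - 1030\right) - 378112} = \frac{1}{265225 \cdot 264194 - 378112} = \frac{1}{70070853650 - 378112} = \frac{1}{70070475538}$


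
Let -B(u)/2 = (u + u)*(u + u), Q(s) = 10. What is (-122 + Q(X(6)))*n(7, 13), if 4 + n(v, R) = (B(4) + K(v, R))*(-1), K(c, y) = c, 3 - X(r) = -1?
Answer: -13104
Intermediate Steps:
X(r) = 4 (X(r) = 3 - 1*(-1) = 3 + 1 = 4)
B(u) = -8*u² (B(u) = -2*(u + u)*(u + u) = -2*2*u*2*u = -8*u²)
n(v, R) = 124 - v (n(v, R) = -4 + (-8*4² + v)*(-1) = -4 + (-8*16 + v)*(-1) = -4 + (-128 + v)*(-1) = -4 + (128 - v) = 124 - v)
(-122 + Q(X(6)))*n(7, 13) = (-122 + 10)*(124 - 1*7) = -112*(124 - 7) = -112*117 = -13104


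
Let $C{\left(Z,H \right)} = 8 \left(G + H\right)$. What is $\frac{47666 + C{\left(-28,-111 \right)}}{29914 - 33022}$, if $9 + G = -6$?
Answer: $- \frac{23329}{1554} \approx -15.012$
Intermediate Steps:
$G = -15$ ($G = -9 - 6 = -15$)
$C{\left(Z,H \right)} = -120 + 8 H$ ($C{\left(Z,H \right)} = 8 \left(-15 + H\right) = -120 + 8 H$)
$\frac{47666 + C{\left(-28,-111 \right)}}{29914 - 33022} = \frac{47666 + \left(-120 + 8 \left(-111\right)\right)}{29914 - 33022} = \frac{47666 - 1008}{-3108} = \left(47666 - 1008\right) \left(- \frac{1}{3108}\right) = 46658 \left(- \frac{1}{3108}\right) = - \frac{23329}{1554}$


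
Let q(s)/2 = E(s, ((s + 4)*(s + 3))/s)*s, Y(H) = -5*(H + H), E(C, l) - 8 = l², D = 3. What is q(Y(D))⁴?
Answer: 771629629925927506176/625 ≈ 1.2346e+18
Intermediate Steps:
E(C, l) = 8 + l²
Y(H) = -10*H
q(s) = 2*s*(8 + (3 + s)²*(4 + s)²/s²) (q(s) = 2*((8 + (((s + 4)*(s + 3))/s)²)*s) = 2*((8 + (((4 + s)*(3 + s))/s)²)*s) = 2*((8 + (((3 + s)*(4 + s))/s)²)*s) = 2*((8 + ((3 + s)*(4 + s)/s)²)*s) = 2*((8 + (3 + s)²*(4 + s)²/s²)*s) = 2*(s*(8 + (3 + s)²*(4 + s)²/s²)) = 2*s*(8 + (3 + s)²*(4 + s)²/s²))
q(Y(D))⁴ = (2*((12 + (-10*3)*(7 - 10*3))² + 8*(-10*3)²)/((-10*3)))⁴ = (2*((12 - 30*(7 - 30))² + 8*(-30)²)/(-30))⁴ = (2*(-1/30)*((12 - 30*(-23))² + 8*900))⁴ = (2*(-1/30)*((12 + 690)² + 7200))⁴ = (2*(-1/30)*(702² + 7200))⁴ = (2*(-1/30)*(492804 + 7200))⁴ = (2*(-1/30)*500004)⁴ = (-166668/5)⁴ = 771629629925927506176/625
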